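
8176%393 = 316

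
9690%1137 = 594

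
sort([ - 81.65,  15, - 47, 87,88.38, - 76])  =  [ - 81.65, - 76, - 47,  15,  87,88.38 ]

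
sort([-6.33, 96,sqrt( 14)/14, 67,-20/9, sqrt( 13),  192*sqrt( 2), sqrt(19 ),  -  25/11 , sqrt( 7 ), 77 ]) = [- 6.33,-25/11,-20/9,  sqrt(14)/14 , sqrt (7),  sqrt(13), sqrt (19 ), 67,  77,  96,192 * sqrt( 2 )]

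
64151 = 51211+12940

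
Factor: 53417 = 7^1*13^1*587^1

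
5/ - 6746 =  - 5/6746  =  -0.00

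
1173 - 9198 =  - 8025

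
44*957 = 42108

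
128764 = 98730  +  30034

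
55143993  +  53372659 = 108516652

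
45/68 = 45/68 = 0.66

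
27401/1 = 27401 = 27401.00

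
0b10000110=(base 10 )134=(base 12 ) B2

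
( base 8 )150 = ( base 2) 1101000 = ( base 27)3n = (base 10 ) 104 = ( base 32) 38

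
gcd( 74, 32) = 2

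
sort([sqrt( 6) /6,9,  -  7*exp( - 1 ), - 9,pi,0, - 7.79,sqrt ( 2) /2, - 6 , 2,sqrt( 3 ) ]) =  [- 9,-7.79,-6, - 7 * exp( - 1),0,  sqrt( 6)/6,sqrt(2 )/2, sqrt( 3 ), 2,pi, 9]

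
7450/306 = 3725/153 = 24.35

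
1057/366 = 2 + 325/366 =2.89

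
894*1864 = 1666416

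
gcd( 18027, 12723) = 3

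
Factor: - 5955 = -3^1*5^1 * 397^1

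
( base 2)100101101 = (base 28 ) AL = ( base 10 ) 301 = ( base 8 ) 455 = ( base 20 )f1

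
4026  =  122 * 33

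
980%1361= 980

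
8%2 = 0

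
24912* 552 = 13751424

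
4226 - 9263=- 5037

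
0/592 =0=0.00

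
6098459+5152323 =11250782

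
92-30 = 62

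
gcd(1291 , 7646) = 1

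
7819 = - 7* (-1117 ) 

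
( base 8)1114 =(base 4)21030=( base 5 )4323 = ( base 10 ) 588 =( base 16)24c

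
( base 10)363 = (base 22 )GB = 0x16b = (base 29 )cf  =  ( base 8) 553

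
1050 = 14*75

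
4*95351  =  381404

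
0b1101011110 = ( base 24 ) 1BM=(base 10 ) 862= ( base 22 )1h4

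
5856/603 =1952/201 = 9.71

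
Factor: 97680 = 2^4*3^1*5^1*11^1*37^1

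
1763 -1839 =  - 76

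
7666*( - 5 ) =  -38330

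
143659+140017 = 283676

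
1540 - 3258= - 1718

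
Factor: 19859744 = 2^5*41^1 * 15137^1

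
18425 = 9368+9057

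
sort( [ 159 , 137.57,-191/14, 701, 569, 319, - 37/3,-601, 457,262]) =[-601,-191/14,-37/3 , 137.57,159, 262, 319,457, 569, 701 ] 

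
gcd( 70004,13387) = 11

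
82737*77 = 6370749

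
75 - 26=49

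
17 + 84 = 101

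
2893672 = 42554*68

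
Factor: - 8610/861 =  - 2^1*5^1=- 10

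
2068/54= 38 + 8/27=38.30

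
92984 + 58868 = 151852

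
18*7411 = 133398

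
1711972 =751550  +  960422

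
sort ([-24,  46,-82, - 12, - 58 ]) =[ - 82,  -  58, - 24, - 12, 46 ]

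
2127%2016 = 111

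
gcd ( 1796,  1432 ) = 4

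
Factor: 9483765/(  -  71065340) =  - 1896753/14213068 = - 2^( - 2 )*3^1*632251^1*3553267^( - 1)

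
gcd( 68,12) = 4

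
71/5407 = 71/5407 = 0.01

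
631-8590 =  - 7959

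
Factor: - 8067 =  - 3^1*2689^1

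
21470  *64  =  1374080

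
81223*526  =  42723298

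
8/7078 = 4/3539 = 0.00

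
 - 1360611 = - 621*2191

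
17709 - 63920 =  - 46211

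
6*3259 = 19554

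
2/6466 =1/3233   =  0.00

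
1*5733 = 5733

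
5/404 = 5/404 = 0.01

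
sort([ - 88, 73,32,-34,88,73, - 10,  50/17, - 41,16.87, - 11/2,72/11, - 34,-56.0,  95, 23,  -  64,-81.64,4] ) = [ - 88, - 81.64, - 64,-56.0, - 41,  -  34,- 34, - 10, -11/2,50/17,4,72/11,16.87, 23, 32, 73,73, 88,95]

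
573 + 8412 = 8985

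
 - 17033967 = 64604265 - 81638232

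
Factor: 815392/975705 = 2^5 *3^ ( - 1)*5^ (-1 ) * 29^( - 1)*83^1*307^1*2243^( - 1 )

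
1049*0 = 0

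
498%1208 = 498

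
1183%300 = 283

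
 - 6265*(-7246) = 45396190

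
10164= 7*1452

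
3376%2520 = 856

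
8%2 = 0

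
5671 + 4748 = 10419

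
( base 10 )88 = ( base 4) 1120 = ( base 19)4c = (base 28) 34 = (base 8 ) 130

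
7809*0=0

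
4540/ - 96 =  - 48+17/24=- 47.29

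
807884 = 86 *9394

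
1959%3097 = 1959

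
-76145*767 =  - 58403215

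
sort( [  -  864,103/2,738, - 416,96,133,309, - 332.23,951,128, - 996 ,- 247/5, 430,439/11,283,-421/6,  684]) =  [  -  996,  -  864,-416,-332.23, - 421/6 ,-247/5,439/11,103/2,96,128,133,283,  309, 430,684 , 738 , 951]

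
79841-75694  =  4147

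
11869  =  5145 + 6724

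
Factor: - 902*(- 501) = 2^1*3^1 * 11^1*41^1 *167^1=451902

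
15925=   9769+6156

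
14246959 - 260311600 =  - 246064641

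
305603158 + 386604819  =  692207977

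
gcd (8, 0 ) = 8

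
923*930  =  858390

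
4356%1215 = 711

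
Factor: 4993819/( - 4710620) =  - 2^( - 2 )*5^( - 1)*53^1*59^1*317^( - 1)*743^(-1 ) *1597^1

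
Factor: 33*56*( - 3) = - 5544 = -2^3*3^2*7^1*11^1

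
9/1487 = 9/1487 = 0.01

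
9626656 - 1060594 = 8566062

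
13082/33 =396+14/33 = 396.42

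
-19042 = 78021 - 97063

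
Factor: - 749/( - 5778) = 7/54 = 2^( - 1)*3^ (- 3)* 7^1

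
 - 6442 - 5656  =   - 12098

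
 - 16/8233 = -16/8233  =  -  0.00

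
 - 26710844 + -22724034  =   - 49434878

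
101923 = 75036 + 26887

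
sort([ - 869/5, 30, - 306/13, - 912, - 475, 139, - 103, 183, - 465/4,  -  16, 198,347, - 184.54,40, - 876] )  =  [ - 912, - 876, - 475, - 184.54, -869/5, - 465/4, - 103,-306/13, - 16,30, 40, 139, 183,198,347] 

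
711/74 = 711/74 = 9.61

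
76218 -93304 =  - 17086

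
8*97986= 783888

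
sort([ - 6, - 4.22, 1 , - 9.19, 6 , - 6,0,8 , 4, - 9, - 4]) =[ - 9.19, - 9, - 6, - 6,-4.22, - 4, 0, 1, 4, 6,  8]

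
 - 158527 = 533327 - 691854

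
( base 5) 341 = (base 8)140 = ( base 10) 96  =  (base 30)36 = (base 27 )3F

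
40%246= 40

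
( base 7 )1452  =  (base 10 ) 576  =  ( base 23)121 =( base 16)240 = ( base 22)144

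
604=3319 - 2715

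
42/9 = 14/3 = 4.67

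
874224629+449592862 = 1323817491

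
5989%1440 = 229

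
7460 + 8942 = 16402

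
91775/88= 1042+79/88  =  1042.90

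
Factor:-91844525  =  -5^2*3673781^1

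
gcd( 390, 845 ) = 65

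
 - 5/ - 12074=5/12074= 0.00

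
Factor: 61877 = 43^1  *1439^1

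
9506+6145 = 15651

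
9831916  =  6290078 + 3541838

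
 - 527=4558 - 5085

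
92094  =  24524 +67570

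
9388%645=358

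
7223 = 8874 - 1651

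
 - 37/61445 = - 37/61445 = -0.00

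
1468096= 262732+1205364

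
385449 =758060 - 372611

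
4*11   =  44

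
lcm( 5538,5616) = 398736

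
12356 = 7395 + 4961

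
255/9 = 28 + 1/3 = 28.33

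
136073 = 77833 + 58240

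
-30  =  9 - 39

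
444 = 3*148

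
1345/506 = 2 + 333/506 =2.66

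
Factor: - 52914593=-1489^1 * 35537^1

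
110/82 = 1 + 14/41 = 1.34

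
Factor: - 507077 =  - 507077^1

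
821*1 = 821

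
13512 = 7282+6230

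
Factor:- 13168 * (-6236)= 2^6*823^1*1559^1 = 82115648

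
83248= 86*968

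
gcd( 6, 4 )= 2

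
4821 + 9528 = 14349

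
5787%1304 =571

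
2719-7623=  - 4904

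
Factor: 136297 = 7^1*19471^1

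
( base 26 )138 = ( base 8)1372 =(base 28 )R6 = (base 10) 762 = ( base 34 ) ME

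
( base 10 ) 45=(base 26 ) 1j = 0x2d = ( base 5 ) 140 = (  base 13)36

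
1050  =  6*175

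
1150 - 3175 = - 2025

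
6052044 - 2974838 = 3077206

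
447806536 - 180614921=267191615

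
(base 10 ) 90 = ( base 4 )1122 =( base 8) 132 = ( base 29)33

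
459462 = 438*1049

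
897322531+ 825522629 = 1722845160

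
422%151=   120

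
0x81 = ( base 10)129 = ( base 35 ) 3O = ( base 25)54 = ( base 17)7a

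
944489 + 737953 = 1682442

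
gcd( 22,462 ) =22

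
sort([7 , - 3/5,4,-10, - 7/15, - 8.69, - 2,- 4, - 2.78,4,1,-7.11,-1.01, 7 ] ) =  [-10, - 8.69, - 7.11,-4, - 2.78, - 2, - 1.01, - 3/5,-7/15,1, 4,4, 7, 7] 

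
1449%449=102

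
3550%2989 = 561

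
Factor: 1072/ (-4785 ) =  - 2^4*3^( - 1 )* 5^ ( - 1 )*11^( - 1 )*  29^(  -  1 )*67^1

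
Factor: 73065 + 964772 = 1037837 = 19^1*54623^1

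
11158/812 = 797/58 = 13.74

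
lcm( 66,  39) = 858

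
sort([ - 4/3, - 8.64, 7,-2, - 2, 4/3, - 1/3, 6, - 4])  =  [ - 8.64, - 4, - 2, - 2, - 4/3,- 1/3,4/3,6, 7 ] 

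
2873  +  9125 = 11998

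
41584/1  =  41584 = 41584.00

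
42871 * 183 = 7845393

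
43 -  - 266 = 309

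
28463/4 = 7115 + 3/4=7115.75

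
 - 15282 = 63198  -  78480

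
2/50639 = 2/50639 = 0.00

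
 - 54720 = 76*(-720 ) 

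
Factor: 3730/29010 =373/2901=3^( - 1 )*373^1*967^( - 1) 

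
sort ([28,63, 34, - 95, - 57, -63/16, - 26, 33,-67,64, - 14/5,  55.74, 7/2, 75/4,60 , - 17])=[ - 95,-67, - 57, - 26 , - 17,-63/16, - 14/5, 7/2 , 75/4, 28,33, 34,55.74,60,63, 64] 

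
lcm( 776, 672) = 65184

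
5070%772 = 438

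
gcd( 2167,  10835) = 2167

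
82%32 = 18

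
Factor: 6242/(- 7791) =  - 2^1*3^(-1)* 7^( - 2)*53^( - 1 ) * 3121^1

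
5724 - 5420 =304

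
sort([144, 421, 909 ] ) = [ 144 , 421 , 909]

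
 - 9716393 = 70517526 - 80233919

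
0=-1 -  - 1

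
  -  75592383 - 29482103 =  - 105074486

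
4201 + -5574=-1373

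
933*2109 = 1967697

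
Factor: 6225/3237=25/13 = 5^2*13^ ( - 1 ) 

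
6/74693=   6/74693 = 0.00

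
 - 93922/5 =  - 93922/5 = -18784.40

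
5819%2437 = 945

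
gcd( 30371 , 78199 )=11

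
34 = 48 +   -  14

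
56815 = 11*5165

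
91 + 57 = 148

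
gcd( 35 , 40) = 5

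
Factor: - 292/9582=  - 2^1 * 3^( - 1)*73^1*1597^( - 1 ) = - 146/4791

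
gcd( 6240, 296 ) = 8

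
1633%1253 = 380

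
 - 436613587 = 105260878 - 541874465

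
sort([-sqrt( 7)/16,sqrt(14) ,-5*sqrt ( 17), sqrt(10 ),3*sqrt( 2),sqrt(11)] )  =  [ - 5*sqrt( 17 ), - sqrt(7 )/16,  sqrt (10), sqrt(11),sqrt( 14),3*sqrt(2)]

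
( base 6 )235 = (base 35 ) 2P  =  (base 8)137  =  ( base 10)95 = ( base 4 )1133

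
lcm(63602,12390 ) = 954030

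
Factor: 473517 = 3^2*11^1*4783^1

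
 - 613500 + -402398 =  - 1015898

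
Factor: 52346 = 2^1*7^1*3739^1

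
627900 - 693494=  - 65594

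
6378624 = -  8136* (- 784)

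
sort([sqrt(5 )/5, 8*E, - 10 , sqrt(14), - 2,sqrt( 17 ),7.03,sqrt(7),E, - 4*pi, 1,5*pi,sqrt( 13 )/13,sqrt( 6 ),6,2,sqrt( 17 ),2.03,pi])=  [ - 4*pi,-10,-2,sqrt(13 ) /13, sqrt(5 ) /5, 1,2,2.03, sqrt( 6),sqrt( 7 ),E,pi,sqrt ( 14 ),sqrt( 17), sqrt(17),6,7.03,5*pi, 8*E ]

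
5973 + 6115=12088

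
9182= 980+8202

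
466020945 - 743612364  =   - 277591419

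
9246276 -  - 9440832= 18687108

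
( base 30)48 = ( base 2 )10000000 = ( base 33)3t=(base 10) 128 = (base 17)79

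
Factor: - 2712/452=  - 6 = -2^1*3^1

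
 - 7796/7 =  -7796/7=- 1113.71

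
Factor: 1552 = 2^4 * 97^1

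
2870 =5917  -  3047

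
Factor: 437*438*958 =2^2*3^1*19^1*23^1 * 73^1*479^1=183366948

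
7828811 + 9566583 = 17395394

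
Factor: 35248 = 2^4*2203^1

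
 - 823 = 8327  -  9150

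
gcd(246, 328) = 82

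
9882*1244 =12293208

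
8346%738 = 228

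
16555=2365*7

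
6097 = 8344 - 2247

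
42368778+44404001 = 86772779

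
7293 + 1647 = 8940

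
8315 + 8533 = 16848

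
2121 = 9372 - 7251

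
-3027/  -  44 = 68+35/44 =68.80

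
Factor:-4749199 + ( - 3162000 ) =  - 7911199^1 = -  7911199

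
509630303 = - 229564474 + 739194777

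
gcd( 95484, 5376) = 12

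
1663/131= 1663/131 =12.69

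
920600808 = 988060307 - 67459499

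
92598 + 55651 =148249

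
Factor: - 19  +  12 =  - 7 = -7^1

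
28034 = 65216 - 37182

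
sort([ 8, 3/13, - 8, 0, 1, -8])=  [  -  8, - 8,0, 3/13, 1, 8]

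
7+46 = 53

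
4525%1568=1389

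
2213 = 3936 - 1723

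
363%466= 363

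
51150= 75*682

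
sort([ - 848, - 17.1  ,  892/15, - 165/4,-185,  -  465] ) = [-848, - 465,  -  185, - 165/4, - 17.1, 892/15]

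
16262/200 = 8131/100 = 81.31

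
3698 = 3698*1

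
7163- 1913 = 5250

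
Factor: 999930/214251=2^1*5^1*17^( - 1 )*4201^(-1) * 33331^1 = 333310/71417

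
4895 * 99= 484605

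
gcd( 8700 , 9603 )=3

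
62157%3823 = 989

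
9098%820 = 78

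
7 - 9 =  - 2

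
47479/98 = 47479/98 = 484.48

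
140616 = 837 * 168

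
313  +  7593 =7906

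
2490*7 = 17430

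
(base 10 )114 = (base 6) 310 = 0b1110010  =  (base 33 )3F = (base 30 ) 3O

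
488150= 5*97630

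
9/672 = 3/224=0.01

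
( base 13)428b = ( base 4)2100121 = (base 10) 9241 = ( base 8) 22031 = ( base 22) J21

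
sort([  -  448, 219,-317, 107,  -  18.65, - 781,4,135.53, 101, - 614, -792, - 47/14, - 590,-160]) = [ - 792, - 781, - 614,-590,  -  448 ,  -  317, -160, - 18.65,  -  47/14, 4,101, 107, 135.53, 219]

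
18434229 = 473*38973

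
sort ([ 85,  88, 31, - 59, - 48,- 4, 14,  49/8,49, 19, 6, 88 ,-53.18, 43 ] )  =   [ - 59, - 53.18, - 48 ,-4, 6,  49/8, 14,19,31, 43, 49, 85,88,88 ]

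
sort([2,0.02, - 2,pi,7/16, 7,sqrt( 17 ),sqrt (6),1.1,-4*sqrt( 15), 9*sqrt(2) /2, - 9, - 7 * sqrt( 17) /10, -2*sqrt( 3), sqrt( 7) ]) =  [  -  4* sqrt( 15 ), - 9, - 2*sqrt ( 3), - 7 * sqrt(17) /10, - 2,0.02,7/16,1.1,2,sqrt( 6), sqrt (7) , pi,sqrt( 17) , 9 * sqrt( 2) /2,7]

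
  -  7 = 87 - 94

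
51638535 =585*88271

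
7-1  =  6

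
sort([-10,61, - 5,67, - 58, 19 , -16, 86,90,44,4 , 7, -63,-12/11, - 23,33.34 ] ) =[ - 63, - 58, - 23,-16, -10 , - 5, - 12/11,  4, 7, 19,  33.34, 44,61, 67,86, 90 ]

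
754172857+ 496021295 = 1250194152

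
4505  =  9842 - 5337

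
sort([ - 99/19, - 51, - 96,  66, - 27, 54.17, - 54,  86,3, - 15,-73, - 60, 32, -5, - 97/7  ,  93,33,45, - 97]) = [ - 97,-96,-73, - 60  , - 54 , -51, - 27 ,  -  15, - 97/7, - 99/19, - 5,3, 32, 33, 45, 54.17, 66,  86, 93] 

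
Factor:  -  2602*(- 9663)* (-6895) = -2^1*3^1*5^1*7^1*197^1*1301^1*3221^1 = -173361853770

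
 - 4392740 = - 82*53570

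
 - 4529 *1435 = - 6499115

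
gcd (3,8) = 1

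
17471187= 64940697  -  47469510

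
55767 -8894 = 46873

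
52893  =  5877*9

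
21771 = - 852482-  - 874253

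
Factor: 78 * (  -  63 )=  - 4914 = - 2^1 * 3^3 * 7^1*13^1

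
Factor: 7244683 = 43^1*168481^1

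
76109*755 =57462295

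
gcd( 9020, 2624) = 164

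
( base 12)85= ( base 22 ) 4D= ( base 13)7A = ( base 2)1100101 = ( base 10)101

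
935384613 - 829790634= 105593979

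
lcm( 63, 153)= 1071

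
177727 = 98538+79189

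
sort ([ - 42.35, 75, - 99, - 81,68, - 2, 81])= [ - 99, - 81,  -  42.35, - 2, 68, 75, 81 ] 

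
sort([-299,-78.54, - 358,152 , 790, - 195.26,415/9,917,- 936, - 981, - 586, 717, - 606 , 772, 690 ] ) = [ - 981 , - 936, - 606,- 586, - 358, - 299, - 195.26, - 78.54, 415/9,152,690 , 717, 772, 790,917]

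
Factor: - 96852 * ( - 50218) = 2^3*3^1 *7^2 *17^1 * 211^1 *1153^1 = 4863713736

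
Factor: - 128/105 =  - 2^7*3^( - 1)*5^( - 1)*7^(  -  1)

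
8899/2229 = 8899/2229 = 3.99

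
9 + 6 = 15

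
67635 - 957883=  - 890248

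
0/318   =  0= 0.00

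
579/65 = 8+ 59/65 = 8.91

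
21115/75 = 4223/15= 281.53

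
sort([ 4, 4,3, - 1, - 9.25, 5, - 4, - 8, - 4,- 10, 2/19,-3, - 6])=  [ - 10, - 9.25, - 8, - 6 , - 4, - 4, - 3, - 1 , 2/19 , 3, 4,4,5]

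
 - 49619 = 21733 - 71352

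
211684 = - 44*(  -  4811) 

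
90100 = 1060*85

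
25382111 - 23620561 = 1761550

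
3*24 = 72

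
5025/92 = 54+57/92 = 54.62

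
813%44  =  21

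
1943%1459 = 484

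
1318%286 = 174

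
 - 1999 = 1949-3948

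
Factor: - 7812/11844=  - 31/47   =  - 31^1* 47^( - 1)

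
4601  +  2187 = 6788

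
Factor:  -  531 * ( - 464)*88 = 2^7 * 3^2*11^1 * 29^1 * 59^1 = 21681792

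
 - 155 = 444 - 599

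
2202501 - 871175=1331326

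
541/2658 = 541/2658 = 0.20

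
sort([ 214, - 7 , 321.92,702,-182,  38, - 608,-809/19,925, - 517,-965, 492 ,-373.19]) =[  -  965, - 608,- 517 , - 373.19, - 182,-809/19, - 7,38 , 214, 321.92, 492  ,  702, 925]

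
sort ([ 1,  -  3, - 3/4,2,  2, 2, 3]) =[ - 3, - 3/4 , 1, 2,2, 2, 3 ] 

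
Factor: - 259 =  - 7^1*37^1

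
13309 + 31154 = 44463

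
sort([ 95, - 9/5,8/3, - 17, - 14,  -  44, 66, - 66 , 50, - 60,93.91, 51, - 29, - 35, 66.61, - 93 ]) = [-93,-66,- 60, - 44, - 35, - 29, - 17, - 14,  -  9/5,8/3, 50,  51, 66, 66.61, 93.91, 95]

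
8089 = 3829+4260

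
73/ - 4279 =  - 73/4279= - 0.02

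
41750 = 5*8350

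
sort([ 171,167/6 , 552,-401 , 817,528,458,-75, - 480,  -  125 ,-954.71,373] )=[ - 954.71,- 480, - 401 , - 125,- 75,  167/6 , 171 , 373, 458, 528,552 , 817 ] 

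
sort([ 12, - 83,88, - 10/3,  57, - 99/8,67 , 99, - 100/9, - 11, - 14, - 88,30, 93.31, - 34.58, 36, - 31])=[  -  88 , - 83, - 34.58,-31,  -  14,  -  99/8,  -  100/9, - 11, - 10/3,12, 30,  36,57,67,88, 93.31, 99 ]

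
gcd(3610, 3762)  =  38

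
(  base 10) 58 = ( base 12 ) 4A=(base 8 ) 72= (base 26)26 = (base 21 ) 2g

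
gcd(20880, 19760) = 80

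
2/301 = 2/301 = 0.01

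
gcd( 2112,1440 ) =96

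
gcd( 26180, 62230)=70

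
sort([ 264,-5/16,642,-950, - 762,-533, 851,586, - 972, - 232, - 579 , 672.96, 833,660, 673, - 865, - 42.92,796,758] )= [ -972, - 950, - 865, - 762, - 579, - 533, - 232 , - 42.92, - 5/16,264,586 , 642, 660,672.96, 673,758  ,  796,833, 851]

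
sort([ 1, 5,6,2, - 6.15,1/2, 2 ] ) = [ - 6.15, 1/2,1, 2,2,5,6 ] 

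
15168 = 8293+6875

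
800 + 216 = 1016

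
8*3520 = 28160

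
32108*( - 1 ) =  - 32108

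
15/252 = 5/84 = 0.06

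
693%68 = 13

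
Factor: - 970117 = -23^1*42179^1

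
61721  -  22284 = 39437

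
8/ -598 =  - 4/299=-0.01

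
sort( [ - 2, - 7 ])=[ - 7, - 2 ] 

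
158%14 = 4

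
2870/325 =574/65 = 8.83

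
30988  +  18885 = 49873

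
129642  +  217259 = 346901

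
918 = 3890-2972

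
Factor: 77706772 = 2^2*11^1*13^1*135851^1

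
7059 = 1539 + 5520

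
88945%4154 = 1711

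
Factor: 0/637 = 0^1 = 0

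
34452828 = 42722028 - 8269200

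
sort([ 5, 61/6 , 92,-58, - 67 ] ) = [  -  67,  -  58,  5, 61/6, 92]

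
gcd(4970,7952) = 994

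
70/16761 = 70/16761 = 0.00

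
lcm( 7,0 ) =0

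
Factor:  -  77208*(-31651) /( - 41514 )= - 2^2*11^(- 1)*17^( - 1)*31^1*37^( - 1)*1021^1*3217^1 = - 407285068/6919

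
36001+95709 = 131710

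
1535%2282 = 1535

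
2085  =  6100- 4015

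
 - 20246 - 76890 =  - 97136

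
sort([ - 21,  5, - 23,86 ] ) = [ - 23,  -  21,5,  86 ]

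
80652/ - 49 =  - 80652/49 = -  1645.96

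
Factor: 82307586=2^1*3^1 * 3163^1*4337^1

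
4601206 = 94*48949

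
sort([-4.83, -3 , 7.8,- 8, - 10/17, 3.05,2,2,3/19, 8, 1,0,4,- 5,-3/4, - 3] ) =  [ - 8,-5 , - 4.83,-3, -3,-3/4, - 10/17,0,3/19,1,2,2,3.05,4,7.8,  8 ] 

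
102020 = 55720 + 46300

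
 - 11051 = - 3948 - 7103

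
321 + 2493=2814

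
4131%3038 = 1093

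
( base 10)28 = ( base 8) 34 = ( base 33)S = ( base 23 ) 15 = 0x1c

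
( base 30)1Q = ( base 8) 70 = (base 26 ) 24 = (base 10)56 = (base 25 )26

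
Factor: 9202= 2^1 * 43^1*107^1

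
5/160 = 1/32= 0.03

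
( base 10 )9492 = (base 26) E12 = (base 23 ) hlg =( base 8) 22424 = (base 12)55b0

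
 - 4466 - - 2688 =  - 1778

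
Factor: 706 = 2^1*353^1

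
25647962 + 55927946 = 81575908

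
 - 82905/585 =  - 142+11/39 = - 141.72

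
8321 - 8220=101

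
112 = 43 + 69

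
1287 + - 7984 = -6697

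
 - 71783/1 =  - 71783 = - 71783.00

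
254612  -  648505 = - 393893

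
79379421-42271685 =37107736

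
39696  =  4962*8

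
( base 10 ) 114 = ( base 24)4i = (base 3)11020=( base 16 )72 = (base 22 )54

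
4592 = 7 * 656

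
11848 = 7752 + 4096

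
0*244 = 0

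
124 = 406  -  282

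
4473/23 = 4473/23 = 194.48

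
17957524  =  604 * 29731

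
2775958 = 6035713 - 3259755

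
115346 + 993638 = 1108984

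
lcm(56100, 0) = 0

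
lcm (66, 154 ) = 462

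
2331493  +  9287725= 11619218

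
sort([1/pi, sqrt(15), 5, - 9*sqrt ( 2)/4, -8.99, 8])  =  [ - 8.99,-9*sqrt( 2) /4,1/pi,sqrt(15),  5,  8]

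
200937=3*66979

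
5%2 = 1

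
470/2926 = 235/1463 = 0.16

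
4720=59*80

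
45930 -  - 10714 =56644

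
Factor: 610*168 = 2^4  *3^1 * 5^1*7^1* 61^1 = 102480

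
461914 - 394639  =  67275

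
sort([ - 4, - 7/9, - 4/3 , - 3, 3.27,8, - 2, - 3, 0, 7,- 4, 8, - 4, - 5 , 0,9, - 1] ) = [ - 5, - 4, - 4,  -  4,-3, - 3, - 2 , - 4/3, - 1, - 7/9,0 , 0 , 3.27,  7,8,8, 9 ]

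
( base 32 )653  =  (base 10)6307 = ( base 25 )a27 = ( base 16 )18a3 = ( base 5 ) 200212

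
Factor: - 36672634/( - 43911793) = 2^1*19^(- 1)*2311147^( - 1 )*18336317^1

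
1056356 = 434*2434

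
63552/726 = 10592/121 = 87.54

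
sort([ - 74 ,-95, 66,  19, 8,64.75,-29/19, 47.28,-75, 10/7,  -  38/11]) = [ - 95  , - 75, - 74, - 38/11, - 29/19, 10/7,8, 19, 47.28,64.75,  66] 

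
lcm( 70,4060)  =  4060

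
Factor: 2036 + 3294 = 2^1*5^1 * 13^1*41^1 = 5330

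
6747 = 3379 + 3368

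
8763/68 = 8763/68 = 128.87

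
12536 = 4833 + 7703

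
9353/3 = 9353/3 = 3117.67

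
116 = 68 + 48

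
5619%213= 81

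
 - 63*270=-17010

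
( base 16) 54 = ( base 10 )84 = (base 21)40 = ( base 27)33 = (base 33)2i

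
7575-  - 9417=16992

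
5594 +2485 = 8079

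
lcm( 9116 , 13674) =27348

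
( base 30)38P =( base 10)2965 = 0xB95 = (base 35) 2EP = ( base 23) 5dl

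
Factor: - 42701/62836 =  - 2^(  -  2)*23^( - 1)*683^( - 1) * 42701^1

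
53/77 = 53/77 = 0.69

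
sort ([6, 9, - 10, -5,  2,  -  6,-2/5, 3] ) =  [ - 10,-6  ,- 5, - 2/5 , 2,3,6,9] 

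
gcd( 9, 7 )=1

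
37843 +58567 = 96410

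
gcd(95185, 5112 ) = 1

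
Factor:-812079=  - 3^3* 19^1*1583^1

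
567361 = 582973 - 15612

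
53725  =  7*7675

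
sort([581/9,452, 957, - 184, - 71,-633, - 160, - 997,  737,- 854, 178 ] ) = [-997, - 854, - 633, - 184, - 160, - 71, 581/9, 178,452, 737, 957]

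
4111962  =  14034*293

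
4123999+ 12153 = 4136152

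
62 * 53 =3286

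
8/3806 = 4/1903 = 0.00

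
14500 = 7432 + 7068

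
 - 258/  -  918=43/153 = 0.28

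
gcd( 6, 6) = 6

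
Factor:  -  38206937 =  - 38206937^1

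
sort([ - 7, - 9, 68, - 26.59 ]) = [ - 26.59, - 9, - 7,68 ]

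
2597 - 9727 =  - 7130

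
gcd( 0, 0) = 0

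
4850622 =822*5901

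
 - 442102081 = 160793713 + -602895794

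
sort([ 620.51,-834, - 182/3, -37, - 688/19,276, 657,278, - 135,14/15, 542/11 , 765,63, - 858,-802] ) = [ - 858, - 834 , - 802, - 135,- 182/3, - 37, - 688/19, 14/15,542/11,  63,276  ,  278, 620.51, 657,765] 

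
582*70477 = 41017614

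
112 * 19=2128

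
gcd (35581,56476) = 7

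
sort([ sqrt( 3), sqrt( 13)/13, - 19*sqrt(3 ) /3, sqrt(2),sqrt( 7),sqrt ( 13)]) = [ - 19*sqrt(3 )/3 , sqrt( 13)/13, sqrt(2),sqrt( 3 ),sqrt(7 ),sqrt(13)]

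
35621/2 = 35621/2 = 17810.50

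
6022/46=130 +21/23  =  130.91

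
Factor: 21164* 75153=2^2 * 3^1*11^1*13^2*37^1*41^1 * 47^1 = 1590538092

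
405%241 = 164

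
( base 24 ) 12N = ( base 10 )647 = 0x287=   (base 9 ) 788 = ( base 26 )ON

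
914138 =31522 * 29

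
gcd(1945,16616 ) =1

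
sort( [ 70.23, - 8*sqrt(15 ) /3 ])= [-8 * sqrt( 15) /3,70.23]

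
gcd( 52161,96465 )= 3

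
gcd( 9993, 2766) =3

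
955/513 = 955/513=1.86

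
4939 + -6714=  - 1775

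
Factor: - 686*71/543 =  - 48706/543 = - 2^1*3^( - 1)*7^3*71^1 * 181^( - 1)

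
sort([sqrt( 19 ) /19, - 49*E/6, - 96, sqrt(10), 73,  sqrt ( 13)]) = [ - 96 , - 49* E/6,sqrt( 19)/19,sqrt( 10), sqrt(13), 73]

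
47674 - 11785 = 35889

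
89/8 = 89/8 = 11.12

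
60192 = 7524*8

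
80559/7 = 11508 + 3/7 = 11508.43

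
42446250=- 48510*( - 875)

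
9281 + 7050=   16331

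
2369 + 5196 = 7565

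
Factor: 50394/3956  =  2^( - 1)*3^1*23^( - 1 )*37^1 * 43^( - 1 )*227^1 = 25197/1978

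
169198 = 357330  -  188132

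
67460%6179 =5670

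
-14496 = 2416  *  ( - 6)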